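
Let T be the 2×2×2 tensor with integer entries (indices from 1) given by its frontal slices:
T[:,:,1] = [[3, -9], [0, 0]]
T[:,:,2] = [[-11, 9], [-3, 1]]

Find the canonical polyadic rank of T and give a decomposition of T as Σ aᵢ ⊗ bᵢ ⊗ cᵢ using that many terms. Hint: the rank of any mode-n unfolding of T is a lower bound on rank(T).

Lower bound: the mode-3 unfolding of T (rows indexed by k, columns by (i,j) = (1,1), (1,2), (2,1), (2,2)) is [[3, -9, 0, 0], [-11, 9, -3, 1]].
There the 2×2 minor on rows k ∈ {1, 2}, columns (i,j) ∈ {(1,1), (1,2)} is det [[3, -9], [-11, 9]] = -72 ≠ 0, so this unfolding has rank ≥ 2; CP rank is at least every unfolding rank, so rank(T) ≥ 2. (This is only a lower bound: in general the CP rank may exceed every unfolding rank, so we still need to exhibit 2 rank-1 terms summing to T.)
Upper bound — finding two terms. Write S_k = T[:,:,k] for the frontal slices: S₁ = [[3, -9], [0, 0]], S₂ = [[-11, 9], [-3, 1]].
If T = a₁ ⊗ b₁ ⊗ c₁ + a₂ ⊗ b₂ ⊗ c₂ then each S_k = c₁[k]·a₁b₁ᵀ + c₂[k]·a₂b₂ᵀ. S₁ and S₂ are linearly independent, so a₁b₁ᵀ and a₂b₂ᵀ must span the same plane of matrices: they are the rank-1 matrices of the form x·S₁ + y·S₂.
det(x·S₁ + y·S₂) is −24·xy + 16·y² = (-8)·(3·x − 2·y)(y), vanishing at (x:y) = (2:3) and (1:0).
M₁ = 2·S₁ + 3·S₂ = [[-27, 9], [-9, 3]] = (-3)·[3, 1][3, -1]ᵀ and M₂ = S₁ = [[3, -9], [0, 0]] = 3·[1, 0][1, -3]ᵀ, so take a₁ = [3, 1], b₁ = [3, -1], a₂ = [1, 0], b₂ = [1, -3].
Each slice is an integer combination of E₁ = a₁b₁ᵀ and E₂ = a₂b₂ᵀ: S₁ = 3·E₂, S₂ = −E₁ − 2·E₂; reading off coefficients, c₁ = [0, -1] and c₂ = [3, -2].
Hence T = [3, 1] ⊗ [3, -1] ⊗ [0, -1] + [1, 0] ⊗ [1, -3] ⊗ [3, -2], so rank(T) ≤ 2.
These bounds meet, so rank(T) = 2.

rank(T) = 2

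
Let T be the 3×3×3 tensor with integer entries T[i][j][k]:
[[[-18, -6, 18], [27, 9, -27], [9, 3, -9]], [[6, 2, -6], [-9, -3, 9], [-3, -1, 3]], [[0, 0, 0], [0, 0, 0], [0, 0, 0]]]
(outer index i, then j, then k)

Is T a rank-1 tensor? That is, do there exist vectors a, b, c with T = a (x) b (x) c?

Yes

If T = a (x) b (x) c then every fibre of T is a multiple of the corresponding factor, so read the factors off the fibres through the nonzero entry T[0,0,0] = -18.
The mode-1 fibre T[:,0,0] = [-18, 6, 0] gives a = (3, -1, 0) (primitive direction); the mode-2 fibre T[0,:,0] = [-18, 27, 9] gives b = (2, -3, -1); then c[k] = T[0,0,k] / (a[0]·b[0]) = [-18, -6, 18] / 6 = (-3, -1, 3).
Expanding (3, -1, 0) (x) (2, -3, -1) (x) (-3, -1, 3) reproduces all 27 entries of T, so T = (3, -1, 0) (x) (2, -3, -1) (x) (-3, -1, 3) and rank(T) ≤ 1.
Equivalently every frontal slice T[:,:,k] is c[k] times the rank-1 matrix (3, -1, 0) (x) (2, -3, -1). So T has rank 1 (it is nonzero).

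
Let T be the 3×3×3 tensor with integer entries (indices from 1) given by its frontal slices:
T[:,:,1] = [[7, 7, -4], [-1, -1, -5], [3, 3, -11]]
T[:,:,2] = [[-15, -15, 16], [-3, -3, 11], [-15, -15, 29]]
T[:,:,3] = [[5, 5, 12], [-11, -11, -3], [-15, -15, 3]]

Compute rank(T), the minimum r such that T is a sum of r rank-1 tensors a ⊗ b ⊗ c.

2

Lower bound: in the mode-1 unfolding of T (rows indexed by i, columns by (j,k)) the 2×2 minor on rows i ∈ {1, 2}, columns (j,k) ∈ {(1,1), (1,2)} is det [[7, -15], [-1, -3]] = -36 ≠ 0, so that unfolding has rank ≥ 2 and hence rank(T) ≥ 2 (CP rank is at least every unfolding rank, though it can be larger).
Upper bound: with S_k = T[:,:,k], the two rank-1 terms a₁b₁ᵀ, a₂b₂ᵀ are the rank-1 members of the pencil x·S₁ + y·S₂.
The 2×2 minor of x·S₁ + y·S₂ on rows {1,2}, columns {1,3} is −39·x² + 156·xy − 117·y² = (-39)·(x − 3·y)(x − y), vanishing at (x:y) = (3:1) and (1:1).
M₁ = 3·S₁ + S₂ = [[6, 6, 4], [-6, -6, -4], [-6, -6, -4]] = 2·[1, -1, -1][3, 3, 2]ᵀ and M₂ = S₁ + S₂ = [[-8, -8, 12], [-4, -4, 6], [-12, -12, 18]] = (-2)·[2, 1, 3][2, 2, -3]ᵀ, so take a₁ = [1, -1, -1], b₁ = [3, 3, 2], a₂ = [2, 1, 3], b₂ = [2, 2, -3].
Each slice is an integer combination of E₁ = a₁b₁ᵀ and E₂ = a₂b₂ᵀ: S₁ = E₁ + E₂, S₂ = −E₁ − 3·E₂, S₃ = 3·E₁ − E₂; reading off coefficients, c₁ = [1, -1, 3] and c₂ = [1, -3, -1].
Hence T = [1, -1, -1] ⊗ [3, 3, 2] ⊗ [1, -1, 3] + [2, 1, 3] ⊗ [2, 2, -3] ⊗ [1, -3, -1], so rank(T) ≤ 2.
These bounds meet, so rank(T) = 2.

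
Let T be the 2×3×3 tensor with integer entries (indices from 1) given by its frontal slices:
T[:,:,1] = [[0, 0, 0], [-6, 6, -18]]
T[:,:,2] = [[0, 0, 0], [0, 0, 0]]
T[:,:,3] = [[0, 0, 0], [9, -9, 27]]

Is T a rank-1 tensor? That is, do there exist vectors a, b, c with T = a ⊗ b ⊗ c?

The mode-1 fibre T[:,1,1] = [0, -6] gives a = (0, 1) (primitive direction); the mode-2 fibre T[2,:,1] = [-6, 6, -18] gives b = (1, -1, 3); then c[k] = T[2,1,k] / (a[2]·b[1]) = [-6, 0, 9] / 1 = (-6, 0, 9).
Expanding (0, 1) ⊗ (1, -1, 3) ⊗ (-6, 0, 9) reproduces all 18 entries of T, so T = (0, 1) ⊗ (1, -1, 3) ⊗ (-6, 0, 9) and rank(T) ≤ 1.
Equivalently every frontal slice T[:,:,k] is c[k] times the rank-1 matrix (0, 1) ⊗ (1, -1, 3). So T has rank 1 (it is nonzero).

Yes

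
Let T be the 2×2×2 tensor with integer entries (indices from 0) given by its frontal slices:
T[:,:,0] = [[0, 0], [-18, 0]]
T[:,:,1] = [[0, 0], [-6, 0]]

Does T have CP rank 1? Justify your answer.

Yes

The mode-1 fibre T[:,0,0] = [0, -18] gives a = (0, 1) (primitive direction); the mode-2 fibre T[1,:,0] = [-18, 0] gives b = (1, 0); then c[k] = T[1,0,k] / (a[1]·b[0]) = [-18, -6] / 1 = (-18, -6).
Expanding (0, 1) (x) (1, 0) (x) (-18, -6) reproduces all 8 entries of T, so T = (0, 1) (x) (1, 0) (x) (-18, -6) and rank(T) ≤ 1.
Equivalently every frontal slice T[:,:,k] is c[k] times the rank-1 matrix (0, 1) (x) (1, 0). So T has rank 1 (it is nonzero).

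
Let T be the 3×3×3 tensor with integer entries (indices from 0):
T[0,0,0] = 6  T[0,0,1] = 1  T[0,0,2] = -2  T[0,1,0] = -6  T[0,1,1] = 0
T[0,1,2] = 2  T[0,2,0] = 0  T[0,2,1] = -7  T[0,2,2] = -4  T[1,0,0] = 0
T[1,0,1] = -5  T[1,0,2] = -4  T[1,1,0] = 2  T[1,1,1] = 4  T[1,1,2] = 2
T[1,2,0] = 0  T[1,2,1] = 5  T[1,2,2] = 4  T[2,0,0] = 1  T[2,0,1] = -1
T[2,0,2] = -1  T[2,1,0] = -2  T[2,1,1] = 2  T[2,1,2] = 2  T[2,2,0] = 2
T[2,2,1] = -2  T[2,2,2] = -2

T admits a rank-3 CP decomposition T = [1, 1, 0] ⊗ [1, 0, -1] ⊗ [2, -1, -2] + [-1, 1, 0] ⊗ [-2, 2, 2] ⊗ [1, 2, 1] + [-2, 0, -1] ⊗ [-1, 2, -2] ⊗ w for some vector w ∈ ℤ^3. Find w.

Subtract the known terms from T to get the rank-1 residual R = [-2, 0, -1] ⊗ [-1, 2, -2] ⊗ w, so R[i,j,k] = a[i]·b[j]·w[k]. Pick indices with nonzero a[0]·b[0] = (-2)·(-1) = 2. Only the fibre through (0,0,·) is needed: R[0,0,:] = T[0,0,:] − Σₗ aₗ[0]bₗ[0]cₗ = [6, 1, -2] − (1)·(1)·[2, -1, -2] − (-1)·(-2)·[1, 2, 1] = [2, -2, -2]. Then w[k] = R[0,0,k] / 2 for each k, giving w = [2, -2, -2] / 2 = [1, -1, -1].

w = [1, -1, -1]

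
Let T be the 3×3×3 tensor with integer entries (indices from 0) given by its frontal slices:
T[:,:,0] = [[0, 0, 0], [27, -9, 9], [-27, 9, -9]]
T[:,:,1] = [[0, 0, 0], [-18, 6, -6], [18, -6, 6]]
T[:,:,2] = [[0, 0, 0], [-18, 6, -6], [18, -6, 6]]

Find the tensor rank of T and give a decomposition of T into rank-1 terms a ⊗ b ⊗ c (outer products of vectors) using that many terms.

Lower bound: T ≠ 0 (e.g. T[1,0,0] = 27), so rank(T) ≥ 1.
Upper bound: the mode-1 fibre T[:,0,0] = [0, 27, -27] gives a = (0, 1, -1) (primitive direction); the mode-2 fibre T[1,:,0] = [27, -9, 9] gives b = (3, -1, 1); then c[k] = T[1,0,k] / (a[1]·b[0]) = [27, -18, -18] / 3 = (9, -6, -6).
Expanding (0, 1, -1) ⊗ (3, -1, 1) ⊗ (9, -6, -6) reproduces all 27 entries of T, so T = (0, 1, -1) ⊗ (3, -1, 1) ⊗ (9, -6, -6) and rank(T) ≤ 1.
These bounds meet, so rank(T) = 1.

rank(T) = 1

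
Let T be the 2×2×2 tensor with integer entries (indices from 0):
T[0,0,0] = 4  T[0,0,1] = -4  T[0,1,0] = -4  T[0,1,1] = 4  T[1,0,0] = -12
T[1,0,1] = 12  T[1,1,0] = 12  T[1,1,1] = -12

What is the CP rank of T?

1

Lower bound: T ≠ 0 (e.g. T[0,0,0] = 4), so rank(T) ≥ 1.
Upper bound: if T = a ⊗ b ⊗ c then every fibre of T is a multiple of the corresponding factor, so read the factors off the fibres through the nonzero entry T[0,0,0] = 4.
The mode-1 fibre T[:,0,0] = [4, -12] gives a = [1, -3] (primitive direction); the mode-2 fibre T[0,:,0] = [4, -4] gives b = [1, -1]; then c[k] = T[0,0,k] / (a[0]·b[0]) = [4, -4] / 1 = [4, -4].
Expanding [1, -3] ⊗ [1, -1] ⊗ [4, -4] reproduces all 8 entries of T, so T = [1, -3] ⊗ [1, -1] ⊗ [4, -4] and rank(T) ≤ 1.
These bounds meet, so rank(T) = 1.
Check entry T[0,0,1] = -4: (1)·(1)·(-4) = -4.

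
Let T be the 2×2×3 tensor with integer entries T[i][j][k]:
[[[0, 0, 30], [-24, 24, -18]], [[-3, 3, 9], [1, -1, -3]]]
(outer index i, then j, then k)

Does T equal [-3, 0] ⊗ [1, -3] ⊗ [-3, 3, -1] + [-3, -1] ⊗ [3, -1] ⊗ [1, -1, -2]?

No

Reconstruct entry (0,0,2) from the claimed factors: Σₗ aₗ[0]bₗ[0]cₗ[2] = (-3)·(1)·(-1) + (-3)·(3)·(-2) = 21, but T[0,0,2] = 30. The claim is false.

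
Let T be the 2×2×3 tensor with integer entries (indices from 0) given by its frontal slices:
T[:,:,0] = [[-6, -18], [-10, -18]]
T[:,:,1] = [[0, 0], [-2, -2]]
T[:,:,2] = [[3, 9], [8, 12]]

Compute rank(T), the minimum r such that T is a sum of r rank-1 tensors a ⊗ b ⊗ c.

Lower bound: in the mode-3 unfolding of T (rows indexed by k, columns by (i,j)) the 2×2 minor on rows k ∈ {0, 1}, columns (i,j) ∈ {(0,0), (1,0)} is det [[-6, -10], [0, -2]] = 12 ≠ 0, so that unfolding has rank ≥ 2 and hence rank(T) ≥ 2 (CP rank is at least every unfolding rank, though it can be larger).
Upper bound: with S_k = T[:,:,k], the two rank-1 terms a₁b₁ᵀ, a₂b₂ᵀ are the rank-1 members of the pencil x·S₀ + y·S₁.
det(x·S₀ + y·S₁) is −72·x² − 24·xy = (-24)·(3·x + y)(x), vanishing at (x:y) = (1:-3) and (0:1).
M₁ = S₀ − 3·S₁ = [[-6, -18], [-4, -12]] = (-2)·(3, 2)(1, 3)ᵀ and M₂ = S₁ = [[0, 0], [-2, -2]] = (-2)·(0, 1)(1, 1)ᵀ, so take a₁ = (3, 2), b₁ = (1, 3), a₂ = (0, 1), b₂ = (1, 1).
Each slice is an integer combination of E₁ = a₁b₁ᵀ and E₂ = a₂b₂ᵀ: S₀ = −2·E₁ − 6·E₂, S₁ = −2·E₂, S₂ = E₁ + 6·E₂; reading off coefficients, c₁ = (-2, 0, 1) and c₂ = (-6, -2, 6).
Hence T = (3, 2) ⊗ (1, 3) ⊗ (-2, 0, 1) + (0, 1) ⊗ (1, 1) ⊗ (-6, -2, 6), so rank(T) ≤ 2.
These bounds meet, so rank(T) = 2.

2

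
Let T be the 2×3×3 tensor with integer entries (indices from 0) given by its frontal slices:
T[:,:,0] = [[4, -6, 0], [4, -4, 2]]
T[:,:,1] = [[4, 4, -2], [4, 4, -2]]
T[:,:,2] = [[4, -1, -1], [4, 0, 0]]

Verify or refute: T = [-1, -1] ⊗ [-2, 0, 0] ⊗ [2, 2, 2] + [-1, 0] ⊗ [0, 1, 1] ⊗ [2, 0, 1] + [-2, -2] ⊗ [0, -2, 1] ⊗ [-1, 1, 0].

Reconstruct entrywise from the claimed factors. For example, T[0,1,0] = -6 and Σₗ aₗ[0]bₗ[1]cₗ[0] = (-1)·(0)·(2) + (-1)·(1)·(2) + (-2)·(-2)·(-1) = -6; checking all 18 entries, every one matches. The claim holds.

Yes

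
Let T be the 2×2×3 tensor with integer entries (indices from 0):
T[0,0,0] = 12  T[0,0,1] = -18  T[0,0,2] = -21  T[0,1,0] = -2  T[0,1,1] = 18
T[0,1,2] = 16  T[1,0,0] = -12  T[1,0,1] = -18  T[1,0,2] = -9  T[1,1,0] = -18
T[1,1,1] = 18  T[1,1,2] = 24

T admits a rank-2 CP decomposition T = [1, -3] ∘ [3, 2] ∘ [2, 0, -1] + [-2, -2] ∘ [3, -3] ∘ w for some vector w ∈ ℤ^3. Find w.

w = [-1, 3, 3]

Subtract the known terms from T to get the rank-1 residual R = [-2, -2] ∘ [3, -3] ∘ w, so R[i,j,k] = a[i]·b[j]·w[k]. Pick indices with nonzero a[0]·b[0] = (-2)·(3) = -6. Only the fibre through (0,0,·) is needed: R[0,0,:] = T[0,0,:] − Σₗ aₗ[0]bₗ[0]cₗ = [12, -18, -21] − (1)·(3)·[2, 0, -1] = [6, -18, -18]. Then w[k] = R[0,0,k] / -6 for each k, giving w = [6, -18, -18] / -6 = [-1, 3, 3].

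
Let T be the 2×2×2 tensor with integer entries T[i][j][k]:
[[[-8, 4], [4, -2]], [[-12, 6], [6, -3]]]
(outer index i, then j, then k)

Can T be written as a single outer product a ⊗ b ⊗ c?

Yes

The mode-1 fibre T[:,0,0] = [-8, -12] gives a = (2, 3) (primitive direction); the mode-2 fibre T[0,:,0] = [-8, 4] gives b = (2, -1); then c[k] = T[0,0,k] / (a[0]·b[0]) = [-8, 4] / 4 = (-2, 1).
Expanding (2, 3) ⊗ (2, -1) ⊗ (-2, 1) reproduces all 8 entries of T, so T = (2, 3) ⊗ (2, -1) ⊗ (-2, 1) and rank(T) ≤ 1.
Equivalently every frontal slice T[:,:,k] is c[k] times the rank-1 matrix (2, 3) ⊗ (2, -1). So T has rank 1 (it is nonzero).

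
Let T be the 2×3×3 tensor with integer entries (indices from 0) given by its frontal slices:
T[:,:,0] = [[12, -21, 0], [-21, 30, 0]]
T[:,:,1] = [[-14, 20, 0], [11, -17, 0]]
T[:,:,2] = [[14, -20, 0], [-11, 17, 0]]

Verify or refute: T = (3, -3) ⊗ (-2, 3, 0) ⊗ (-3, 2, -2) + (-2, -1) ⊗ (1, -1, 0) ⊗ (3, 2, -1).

Reconstruct entry (0,0,1) from the claimed factors: Σₗ aₗ[0]bₗ[0]cₗ[1] = (3)·(-2)·(2) + (-2)·(1)·(2) = -16, but T[0,0,1] = -14. The claim is false.

No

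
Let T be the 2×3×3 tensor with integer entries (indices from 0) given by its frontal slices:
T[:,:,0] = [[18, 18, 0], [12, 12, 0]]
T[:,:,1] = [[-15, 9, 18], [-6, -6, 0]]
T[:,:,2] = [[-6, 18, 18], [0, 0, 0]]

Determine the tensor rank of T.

Lower bound: in the mode-2 unfolding of T (rows indexed by j, columns by (i,k)) the 2×2 minor on rows j ∈ {0, 1}, columns (i,k) ∈ {(0,0), (0,1)} is det [[18, -15], [18, 9]] = 432 ≠ 0, so that unfolding has rank ≥ 2 and hence rank(T) ≥ 2 (CP rank is at least every unfolding rank, though it can be larger).
Upper bound: with S_k = T[:,:,k], the two rank-1 terms a₁b₁ᵀ, a₂b₂ᵀ are the rank-1 members of the pencil x·S₀ + y·S₁.
The 2×2 minor of x·S₀ + y·S₁ on rows {0,1}, columns {0,1} is −288·xy + 144·y² = (-144)·(2·x − y)(y), vanishing at (x:y) = (1:2) and (1:0).
M₁ = S₀ + 2·S₁ = [[-12, 36, 36], [0, 0, 0]] = (-12)·(1, 0)(1, -3, -3)ᵀ and M₂ = S₀ = [[18, 18, 0], [12, 12, 0]] = 6·(3, 2)(1, 1, 0)ᵀ, so take a₁ = (1, 0), b₁ = (1, -3, -3), a₂ = (3, 2), b₂ = (1, 1, 0).
Each slice is an integer combination of E₁ = a₁b₁ᵀ and E₂ = a₂b₂ᵀ: S₀ = 6·E₂, S₁ = −6·E₁ − 3·E₂, S₂ = −6·E₁; reading off coefficients, c₁ = (0, -6, -6) and c₂ = (6, -3, 0).
Hence T = (1, 0) ⊗ (1, -3, -3) ⊗ (0, -6, -6) + (3, 2) ⊗ (1, 1, 0) ⊗ (6, -3, 0), so rank(T) ≤ 2.
These bounds meet, so rank(T) = 2.

2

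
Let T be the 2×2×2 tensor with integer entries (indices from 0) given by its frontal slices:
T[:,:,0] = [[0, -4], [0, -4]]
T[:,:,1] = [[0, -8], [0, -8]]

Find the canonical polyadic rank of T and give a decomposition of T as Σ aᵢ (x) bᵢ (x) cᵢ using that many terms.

rank(T) = 1

Lower bound: T ≠ 0 (e.g. T[0,1,0] = -4), so rank(T) ≥ 1.
Upper bound: the mode-1 fibre T[:,1,0] = [-4, -4] gives a = [1, 1] (primitive direction); the mode-2 fibre T[0,:,0] = [0, -4] gives b = [0, 1]; then c[k] = T[0,1,k] / (a[0]·b[1]) = [-4, -8] / 1 = [-4, -8].
Expanding [1, 1] (x) [0, 1] (x) [-4, -8] reproduces all 8 entries of T, so T = [1, 1] (x) [0, 1] (x) [-4, -8] and rank(T) ≤ 1.
These bounds meet, so rank(T) = 1.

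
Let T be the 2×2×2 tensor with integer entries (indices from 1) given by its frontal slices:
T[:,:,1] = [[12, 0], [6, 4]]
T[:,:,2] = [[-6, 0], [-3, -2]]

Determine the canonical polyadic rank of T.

Lower bound: in the mode-2 unfolding of T (rows indexed by j, columns by (i,k)) the 2×2 minor on rows j ∈ {1, 2}, columns (i,k) ∈ {(1,1), (2,1)} is det [[12, 6], [0, 4]] = 48 ≠ 0, so that unfolding has rank ≥ 2 and hence rank(T) ≥ 2 (CP rank is at least every unfolding rank, though it can be larger).
Upper bound: T[:,:,k] = c[k]·M for every slice, with c = [2, -1] and M = [[6, 0], [3, 2]] (rows i, columns j).
Splitting M by its rows (i = 1, 2), M = [1, 0][6, 0]ᵀ + [0, 1][3, 2]ᵀ.
Hence T = [1, 0] ⊗ [6, 0] ⊗ [2, -1] + [0, 1] ⊗ [3, 2] ⊗ [2, -1], so rank(T) ≤ 2.
These bounds meet, so rank(T) = 2.

2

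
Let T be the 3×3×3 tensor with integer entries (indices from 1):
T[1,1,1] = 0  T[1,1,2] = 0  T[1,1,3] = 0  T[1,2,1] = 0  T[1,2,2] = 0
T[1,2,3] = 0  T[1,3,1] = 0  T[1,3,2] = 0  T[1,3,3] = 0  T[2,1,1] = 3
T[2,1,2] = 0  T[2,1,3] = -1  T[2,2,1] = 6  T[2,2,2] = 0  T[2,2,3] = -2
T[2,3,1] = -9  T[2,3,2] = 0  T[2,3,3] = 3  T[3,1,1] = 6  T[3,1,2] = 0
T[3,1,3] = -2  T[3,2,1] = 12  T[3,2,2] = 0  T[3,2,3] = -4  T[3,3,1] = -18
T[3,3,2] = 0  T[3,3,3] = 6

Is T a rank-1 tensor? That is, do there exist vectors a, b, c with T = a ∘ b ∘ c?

If T = a ∘ b ∘ c then every fibre of T is a multiple of the corresponding factor, so read the factors off the fibres through the nonzero entry T[2,1,1] = 3.
The mode-1 fibre T[:,1,1] = [0, 3, 6] gives a = [0, 1, 2] (primitive direction); the mode-2 fibre T[2,:,1] = [3, 6, -9] gives b = [1, 2, -3]; then c[k] = T[2,1,k] / (a[2]·b[1]) = [3, 0, -1] / 1 = [3, 0, -1].
Expanding [0, 1, 2] ∘ [1, 2, -3] ∘ [3, 0, -1] reproduces all 27 entries of T, so T = [0, 1, 2] ∘ [1, 2, -3] ∘ [3, 0, -1] and rank(T) ≤ 1.
Equivalently every frontal slice T[:,:,k] is c[k] times the rank-1 matrix [0, 1, 2] ∘ [1, 2, -3]. So T has rank 1 (it is nonzero).

Yes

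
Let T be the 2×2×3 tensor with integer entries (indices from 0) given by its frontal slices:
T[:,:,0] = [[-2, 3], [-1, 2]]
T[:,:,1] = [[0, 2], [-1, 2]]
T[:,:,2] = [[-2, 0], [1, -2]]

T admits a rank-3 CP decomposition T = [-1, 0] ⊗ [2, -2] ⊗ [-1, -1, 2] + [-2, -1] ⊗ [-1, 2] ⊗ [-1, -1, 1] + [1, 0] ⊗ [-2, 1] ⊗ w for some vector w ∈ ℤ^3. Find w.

Subtract the known terms from T to get the rank-1 residual R = [1, 0] ⊗ [-2, 1] ⊗ w, so R[i,j,k] = a[i]·b[j]·w[k]. Pick indices with nonzero a[0]·b[0] = (1)·(-2) = -2. Only the fibre through (0,0,·) is needed: R[0,0,:] = T[0,0,:] − Σₗ aₗ[0]bₗ[0]cₗ = [-2, 0, -2] − (-1)·(2)·[-1, -1, 2] − (-2)·(-1)·[-1, -1, 1] = [-2, 0, 0]. Then w[k] = R[0,0,k] / -2 for each k, giving w = [-2, 0, 0] / -2 = [1, 0, 0].

w = [1, 0, 0]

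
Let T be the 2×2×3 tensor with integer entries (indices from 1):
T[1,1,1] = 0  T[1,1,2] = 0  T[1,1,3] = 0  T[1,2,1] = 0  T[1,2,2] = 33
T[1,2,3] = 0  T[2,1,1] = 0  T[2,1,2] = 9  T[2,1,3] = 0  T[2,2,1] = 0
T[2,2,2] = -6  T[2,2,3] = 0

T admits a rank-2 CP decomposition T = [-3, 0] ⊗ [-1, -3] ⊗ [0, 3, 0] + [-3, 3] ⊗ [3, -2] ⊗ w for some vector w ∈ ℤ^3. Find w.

Subtract the known terms from T to get the rank-1 residual R = [-3, 3] ⊗ [3, -2] ⊗ w, so R[i,j,k] = a[i]·b[j]·w[k]. Pick indices with nonzero a[1]·b[1] = (-3)·(3) = -9. Only the fibre through (1,1,·) is needed: R[1,1,:] = T[1,1,:] − Σₗ aₗ[1]bₗ[1]cₗ = [0, 0, 0] − (-3)·(-1)·[0, 3, 0] = [0, -9, 0]. Then w[k] = R[1,1,k] / -9 for each k, giving w = [0, -9, 0] / -9 = [0, 1, 0].

w = [0, 1, 0]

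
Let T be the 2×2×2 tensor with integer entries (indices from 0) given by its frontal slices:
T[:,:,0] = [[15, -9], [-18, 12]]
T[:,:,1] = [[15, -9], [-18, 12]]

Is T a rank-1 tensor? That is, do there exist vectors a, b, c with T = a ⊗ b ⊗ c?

The mode-1 unfolding of T (rows indexed by i, columns by (j,k) = (0,0), (0,1), (1,0), (1,1)) is [[15, 15, -9, -9], [-18, -18, 12, 12]].
There the 2×2 minor on rows i ∈ {0, 1}, columns (j,k) ∈ {(0,0), (1,0)} is det [[15, -9], [-18, 12]] = 18 ≠ 0, so this unfolding has rank ≥ 2; CP rank is at least every unfolding rank, so rank(T) ≥ 2.
In particular rank(T) ≥ 2 > 1, so T is not rank-1.

No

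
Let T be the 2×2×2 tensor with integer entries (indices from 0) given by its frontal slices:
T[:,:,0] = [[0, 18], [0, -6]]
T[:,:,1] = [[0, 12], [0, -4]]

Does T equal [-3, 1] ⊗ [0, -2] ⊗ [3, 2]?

Yes

Reconstruct entrywise from the claimed factors. For example, T[1,0,0] = 0 and Σₗ aₗ[1]bₗ[0]cₗ[0] = (1)·(0)·(3) = 0; checking all 8 entries, every one matches. The claim holds.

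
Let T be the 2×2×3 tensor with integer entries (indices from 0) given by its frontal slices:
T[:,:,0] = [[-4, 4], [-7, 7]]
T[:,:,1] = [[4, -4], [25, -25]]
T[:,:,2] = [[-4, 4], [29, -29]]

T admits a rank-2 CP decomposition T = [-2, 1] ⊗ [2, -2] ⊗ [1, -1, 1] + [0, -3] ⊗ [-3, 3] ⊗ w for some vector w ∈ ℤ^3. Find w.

Subtract the known terms from T to get the rank-1 residual R = [0, -3] ⊗ [-3, 3] ⊗ w, so R[i,j,k] = a[i]·b[j]·w[k]. Pick indices with nonzero a[1]·b[0] = (-3)·(-3) = 9. Only the fibre through (1,0,·) is needed: R[1,0,:] = T[1,0,:] − Σₗ aₗ[1]bₗ[0]cₗ = [-7, 25, 29] − (1)·(2)·[1, -1, 1] = [-9, 27, 27]. Then w[k] = R[1,0,k] / 9 for each k, giving w = [-9, 27, 27] / 9 = [-1, 3, 3].

w = [-1, 3, 3]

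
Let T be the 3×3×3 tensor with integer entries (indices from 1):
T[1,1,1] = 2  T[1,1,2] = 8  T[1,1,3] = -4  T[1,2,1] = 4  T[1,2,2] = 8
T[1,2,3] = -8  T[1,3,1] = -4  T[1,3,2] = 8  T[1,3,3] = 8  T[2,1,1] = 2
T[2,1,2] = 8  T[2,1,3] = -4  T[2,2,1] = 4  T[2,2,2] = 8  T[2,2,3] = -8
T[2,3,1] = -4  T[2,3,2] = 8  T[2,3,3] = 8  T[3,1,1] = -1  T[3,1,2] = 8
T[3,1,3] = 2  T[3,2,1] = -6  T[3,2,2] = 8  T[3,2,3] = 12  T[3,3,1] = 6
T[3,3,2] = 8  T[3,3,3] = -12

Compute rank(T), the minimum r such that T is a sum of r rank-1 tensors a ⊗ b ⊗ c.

Lower bound: the mode-2 unfolding of T (rows indexed by j, columns by (i,k) = (1,1), (1,2), (1,3), (2,1), (2,2), (2,3), (3,1), (3,2), (3,3)) is [[2, 8, -4, 2, 8, -4, -1, 8, 2], [4, 8, -8, 4, 8, -8, -6, 8, 12], [-4, 8, 8, -4, 8, 8, 6, 8, -12]].
There the 3×3 minor on rows j ∈ {1, 2, 3}, columns (i,k) ∈ {(1,1), (1,2), (3,1)} is det [[2, 8, -1], [4, 8, -6], [-4, 8, 6]] = 128 ≠ 0, so this unfolding has rank ≥ 3; CP rank is at least every unfolding rank, so rank(T) ≥ 3. (Unfolding ranks only ever bound the CP rank from below — rank(T) can be strictly larger than all of them — so the matching upper bound has to come from an explicit 3-term decomposition.)
Upper bound: T is a sum of 3 rank-1 terms, T = [0, 0, 1] ⊗ [1, -2, 2] ⊗ [1, 0, -2] + [1, 1, -1] ⊗ [1, 2, -2] ⊗ [2, 0, -4] + [1, 1, 1] ⊗ [1, 1, 1] ⊗ [0, 8, 0] (written with every a and b primitive with positive leading entry and the scale carried by c; CP decompositions are not unique, and this one is verified by expanding entrywise), so rank(T) ≤ 3.
These bounds meet, so rank(T) = 3.
Check entry T[1,2,3] = -8: (0)·(-2)·(-2) + (1)·(2)·(-4) + (1)·(1)·(0) = -8.

3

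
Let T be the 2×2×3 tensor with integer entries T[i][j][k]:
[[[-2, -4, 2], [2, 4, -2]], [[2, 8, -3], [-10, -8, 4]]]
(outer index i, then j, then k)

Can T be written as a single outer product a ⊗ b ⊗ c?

No

The mode-3 unfolding of T (rows indexed by k, columns by (i,j) = (0,0), (0,1), (1,0), (1,1)) is [[-2, 2, 2, -10], [-4, 4, 8, -8], [2, -2, -3, 4]].
There the 3×3 minor on rows k ∈ {0, 1, 2}, columns (i,j) ∈ {(0,0), (1,0), (1,1)} is det [[-2, 2, -10], [-4, 8, -8], [2, -3, 4]] = 24 ≠ 0, so this unfolding has rank ≥ 3; CP rank is at least every unfolding rank, so rank(T) ≥ 3.
In particular rank(T) ≥ 3 > 1, so T is not rank-1.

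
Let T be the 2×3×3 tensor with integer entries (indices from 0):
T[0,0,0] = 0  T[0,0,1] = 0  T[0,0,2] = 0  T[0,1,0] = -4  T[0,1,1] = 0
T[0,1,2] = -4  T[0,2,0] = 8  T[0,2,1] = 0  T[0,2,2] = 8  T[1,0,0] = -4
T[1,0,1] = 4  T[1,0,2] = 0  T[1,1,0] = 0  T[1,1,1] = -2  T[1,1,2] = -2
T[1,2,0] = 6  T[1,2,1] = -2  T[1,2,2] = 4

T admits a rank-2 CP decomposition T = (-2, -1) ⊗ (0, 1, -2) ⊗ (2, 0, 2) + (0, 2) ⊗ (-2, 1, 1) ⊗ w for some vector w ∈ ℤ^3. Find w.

w = (1, -1, 0)

Subtract the known terms from T to get the rank-1 residual R = (0, 2) ⊗ (-2, 1, 1) ⊗ w, so R[i,j,k] = a[i]·b[j]·w[k]. Pick indices with nonzero a[1]·b[0] = (2)·(-2) = -4. Only the fibre through (1,0,·) is needed: R[1,0,:] = T[1,0,:] − Σₗ aₗ[1]bₗ[0]cₗ = [-4, 4, 0] − (-1)·(0)·(2, 0, 2) = [-4, 4, 0]. Then w[k] = R[1,0,k] / -4 for each k, giving w = [-4, 4, 0] / -4 = (1, -1, 0).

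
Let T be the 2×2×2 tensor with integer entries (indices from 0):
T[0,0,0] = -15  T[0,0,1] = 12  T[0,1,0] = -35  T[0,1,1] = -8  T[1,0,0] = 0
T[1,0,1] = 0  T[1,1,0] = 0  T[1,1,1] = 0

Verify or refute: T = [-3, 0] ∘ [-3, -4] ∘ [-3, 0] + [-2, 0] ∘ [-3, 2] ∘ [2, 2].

No

Reconstruct entry (0,1,0) from the claimed factors: Σₗ aₗ[0]bₗ[1]cₗ[0] = (-3)·(-4)·(-3) + (-2)·(2)·(2) = -44, but T[0,1,0] = -35. The claim is false.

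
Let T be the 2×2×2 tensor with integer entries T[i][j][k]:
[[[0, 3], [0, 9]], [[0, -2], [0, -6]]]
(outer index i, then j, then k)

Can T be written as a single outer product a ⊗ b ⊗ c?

The mode-1 fibre T[:,0,1] = [3, -2] gives a = [3, -2] (primitive direction); the mode-2 fibre T[0,:,1] = [3, 9] gives b = [1, 3]; then c[k] = T[0,0,k] / (a[0]·b[0]) = [0, 3] / 3 = [0, 1].
Expanding [3, -2] ⊗ [1, 3] ⊗ [0, 1] reproduces all 8 entries of T, so T = [3, -2] ⊗ [1, 3] ⊗ [0, 1] and rank(T) ≤ 1.
Equivalently every frontal slice T[:,:,k] is c[k] times the rank-1 matrix [3, -2] ⊗ [1, 3]. So T has rank 1 (it is nonzero).

Yes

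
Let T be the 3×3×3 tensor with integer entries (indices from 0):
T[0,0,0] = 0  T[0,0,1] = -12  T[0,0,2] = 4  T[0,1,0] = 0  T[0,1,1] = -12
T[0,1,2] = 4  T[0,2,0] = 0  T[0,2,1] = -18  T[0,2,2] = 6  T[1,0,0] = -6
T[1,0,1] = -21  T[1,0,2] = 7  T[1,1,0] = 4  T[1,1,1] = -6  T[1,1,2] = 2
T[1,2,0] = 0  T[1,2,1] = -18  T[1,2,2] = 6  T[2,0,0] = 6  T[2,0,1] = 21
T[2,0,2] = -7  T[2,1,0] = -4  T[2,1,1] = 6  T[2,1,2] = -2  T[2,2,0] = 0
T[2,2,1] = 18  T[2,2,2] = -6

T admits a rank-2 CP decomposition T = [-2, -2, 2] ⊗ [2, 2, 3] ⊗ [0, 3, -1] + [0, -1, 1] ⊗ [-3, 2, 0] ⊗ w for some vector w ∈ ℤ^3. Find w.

Subtract the known terms from T to get the rank-1 residual R = [0, -1, 1] ⊗ [-3, 2, 0] ⊗ w, so R[i,j,k] = a[i]·b[j]·w[k]. Pick indices with nonzero a[1]·b[0] = (-1)·(-3) = 3. Only the fibre through (1,0,·) is needed: R[1,0,:] = T[1,0,:] − Σₗ aₗ[1]bₗ[0]cₗ = [-6, -21, 7] − (-2)·(2)·[0, 3, -1] = [-6, -9, 3]. Then w[k] = R[1,0,k] / 3 for each k, giving w = [-6, -9, 3] / 3 = [-2, -3, 1].

w = [-2, -3, 1]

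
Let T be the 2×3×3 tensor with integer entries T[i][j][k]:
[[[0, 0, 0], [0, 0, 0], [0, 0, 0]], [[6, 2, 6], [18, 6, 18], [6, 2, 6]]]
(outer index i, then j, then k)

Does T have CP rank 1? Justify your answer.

Yes

If T = a ⊗ b ⊗ c then every fibre of T is a multiple of the corresponding factor, so read the factors off the fibres through the nonzero entry T[1,0,0] = 6.
The mode-1 fibre T[:,0,0] = [0, 6] gives a = [0, 1] (primitive direction); the mode-2 fibre T[1,:,0] = [6, 18, 6] gives b = [1, 3, 1]; then c[k] = T[1,0,k] / (a[1]·b[0]) = [6, 2, 6] / 1 = [6, 2, 6].
Expanding [0, 1] ⊗ [1, 3, 1] ⊗ [6, 2, 6] reproduces all 18 entries of T, so T = [0, 1] ⊗ [1, 3, 1] ⊗ [6, 2, 6] and rank(T) ≤ 1.
Equivalently every frontal slice T[:,:,k] is c[k] times the rank-1 matrix [0, 1] ⊗ [1, 3, 1]. So T has rank 1 (it is nonzero).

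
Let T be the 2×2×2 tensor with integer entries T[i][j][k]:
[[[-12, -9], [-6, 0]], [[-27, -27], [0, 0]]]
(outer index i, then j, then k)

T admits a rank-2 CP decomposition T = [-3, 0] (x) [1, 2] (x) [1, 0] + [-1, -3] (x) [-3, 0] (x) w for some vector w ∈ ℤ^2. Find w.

w = [-3, -3]

Subtract the known terms from T to get the rank-1 residual R = [-1, -3] (x) [-3, 0] (x) w, so R[i,j,k] = a[i]·b[j]·w[k]. Pick indices with nonzero a[0]·b[0] = (-1)·(-3) = 3. Only the fibre through (0,0,·) is needed: R[0,0,:] = T[0,0,:] − Σₗ aₗ[0]bₗ[0]cₗ = [-12, -9] − (-3)·(1)·[1, 0] = [-9, -9]. Then w[k] = R[0,0,k] / 3 for each k, giving w = [-9, -9] / 3 = [-3, -3].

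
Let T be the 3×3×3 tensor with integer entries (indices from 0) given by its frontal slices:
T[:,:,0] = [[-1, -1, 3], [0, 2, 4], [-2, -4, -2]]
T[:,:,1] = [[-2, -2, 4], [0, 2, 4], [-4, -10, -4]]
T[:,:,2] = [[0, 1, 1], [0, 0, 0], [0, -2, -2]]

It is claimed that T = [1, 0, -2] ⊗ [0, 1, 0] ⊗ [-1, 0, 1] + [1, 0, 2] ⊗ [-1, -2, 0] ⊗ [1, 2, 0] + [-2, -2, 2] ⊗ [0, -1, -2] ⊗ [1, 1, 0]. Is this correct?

Reconstruct entry (0,2,0) from the claimed factors: Σₗ aₗ[0]bₗ[2]cₗ[0] = (1)·(0)·(-1) + (1)·(0)·(1) + (-2)·(-2)·(1) = 4, but T[0,2,0] = 3. The claim is false.

No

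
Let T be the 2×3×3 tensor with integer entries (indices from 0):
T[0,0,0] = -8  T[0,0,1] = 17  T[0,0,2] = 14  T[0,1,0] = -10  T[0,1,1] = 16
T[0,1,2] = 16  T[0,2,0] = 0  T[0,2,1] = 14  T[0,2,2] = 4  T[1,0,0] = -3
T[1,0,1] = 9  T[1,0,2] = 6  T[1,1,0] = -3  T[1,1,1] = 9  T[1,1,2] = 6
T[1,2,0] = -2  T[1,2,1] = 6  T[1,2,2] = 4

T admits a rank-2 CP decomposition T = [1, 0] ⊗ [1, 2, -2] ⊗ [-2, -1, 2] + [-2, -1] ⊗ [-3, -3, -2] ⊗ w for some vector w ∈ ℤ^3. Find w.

Subtract the known terms from T to get the rank-1 residual R = [-2, -1] ⊗ [-3, -3, -2] ⊗ w, so R[i,j,k] = a[i]·b[j]·w[k]. Pick indices with nonzero a[0]·b[0] = (-2)·(-3) = 6. Only the fibre through (0,0,·) is needed: R[0,0,:] = T[0,0,:] − Σₗ aₗ[0]bₗ[0]cₗ = [-8, 17, 14] − (1)·(1)·[-2, -1, 2] = [-6, 18, 12]. Then w[k] = R[0,0,k] / 6 for each k, giving w = [-6, 18, 12] / 6 = [-1, 3, 2].

w = [-1, 3, 2]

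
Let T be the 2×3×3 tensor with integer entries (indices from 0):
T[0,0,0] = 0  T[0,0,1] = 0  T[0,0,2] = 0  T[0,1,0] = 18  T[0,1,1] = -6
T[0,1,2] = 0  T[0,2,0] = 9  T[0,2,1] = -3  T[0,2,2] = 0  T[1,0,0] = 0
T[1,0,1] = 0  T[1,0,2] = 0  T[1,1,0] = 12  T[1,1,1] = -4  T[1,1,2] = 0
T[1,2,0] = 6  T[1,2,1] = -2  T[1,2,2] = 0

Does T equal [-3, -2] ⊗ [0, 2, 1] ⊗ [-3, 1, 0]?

Reconstruct entrywise from the claimed factors. For example, T[1,2,0] = 6 and Σₗ aₗ[1]bₗ[2]cₗ[0] = (-2)·(1)·(-3) = 6; checking all 18 entries, every one matches. The claim holds.

Yes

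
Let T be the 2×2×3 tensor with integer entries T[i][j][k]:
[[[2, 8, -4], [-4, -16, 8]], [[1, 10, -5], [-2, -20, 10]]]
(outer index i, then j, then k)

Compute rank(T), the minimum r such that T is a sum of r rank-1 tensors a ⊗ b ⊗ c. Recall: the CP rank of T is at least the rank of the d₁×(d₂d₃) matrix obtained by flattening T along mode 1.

Lower bound: the mode-1 unfolding of T (rows indexed by i, columns by (j,k) = (0,0), (0,1), (0,2), (1,0), (1,1), (1,2)) is [[2, 8, -4, -4, -16, 8], [1, 10, -5, -2, -20, 10]].
There the 2×2 minor on rows i ∈ {0, 1}, columns (j,k) ∈ {(0,0), (0,1)} is det [[2, 8], [1, 10]] = 12 ≠ 0, so this unfolding has rank ≥ 2; CP rank is at least every unfolding rank, so rank(T) ≥ 2. (Flattening ranks never certify an upper bound on CP rank; for that we must actually write T with 2 rank-1 terms.)
Upper bound — finding two terms. Every mode-2 slice of T is a multiple of one matrix: T[:,j,:] = b[j]·M with b = [1, -2] and M = [[2, 8, -4], [1, 10, -5]] (rows indexed by i, columns by k). So it suffices to write M as a sum of two rank-1 matrices.
Splitting M by its rows (i = 0, 1), M = [1, 0][2, 8, -4]ᵀ + [0, 1][1, 10, -5]ᵀ.
Hence T = [1, 0] ⊗ [1, -2] ⊗ [2, 8, -4] + [0, 1] ⊗ [1, -2] ⊗ [1, 10, -5], so rank(T) ≤ 2.
These bounds meet, so rank(T) = 2.
Check entry T[1,0,0] = 1: (0)·(1)·(2) + (1)·(1)·(1) = 1.

2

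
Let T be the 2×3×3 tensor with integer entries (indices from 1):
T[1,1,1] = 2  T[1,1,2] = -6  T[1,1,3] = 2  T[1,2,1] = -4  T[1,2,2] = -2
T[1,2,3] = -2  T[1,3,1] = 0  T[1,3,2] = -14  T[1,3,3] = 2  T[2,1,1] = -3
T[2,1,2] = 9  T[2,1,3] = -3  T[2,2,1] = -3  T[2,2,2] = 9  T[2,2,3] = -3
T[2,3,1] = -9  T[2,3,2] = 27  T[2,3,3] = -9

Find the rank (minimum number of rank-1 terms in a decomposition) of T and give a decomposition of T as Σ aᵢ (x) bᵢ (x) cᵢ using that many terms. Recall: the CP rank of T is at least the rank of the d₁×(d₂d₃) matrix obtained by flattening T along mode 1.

rank(T) = 2

Lower bound: the mode-3 unfolding of T (rows indexed by k, columns by (i,j) = (1,1), (1,2), (1,3), (2,1), (2,2), (2,3)) is [[2, -4, 0, -3, -3, -9], [-6, -2, -14, 9, 9, 27], [2, -2, 2, -3, -3, -9]].
There the 2×2 minor on rows k ∈ {1, 2}, columns (i,j) ∈ {(1,1), (1,2)} is det [[2, -4], [-6, -2]] = -28 ≠ 0, so this unfolding has rank ≥ 2; CP rank is at least every unfolding rank, so rank(T) ≥ 2. (Unfolding ranks only ever bound the CP rank from below — rank(T) can be strictly larger than all of them — so the matching upper bound has to come from an explicit 2-term decomposition.)
Upper bound — finding two terms. Write S_k = T[:,:,k] for the frontal slices: S₁ = [[2, -4, 0], [-3, -3, -9]], S₂ = [[-6, -2, -14], [9, 9, 27]], S₃ = [[2, -2, 2], [-3, -3, -9]].
If T = a₁ (x) b₁ (x) c₁ + a₂ (x) b₂ (x) c₂ then each S_k = c₁[k]·a₁b₁ᵀ + c₂[k]·a₂b₂ᵀ. S₁ and S₂ are linearly independent, so a₁b₁ᵀ and a₂b₂ᵀ must span the same plane of matrices: they are the rank-1 matrices of the form x·S₁ + y·S₂.
The 2×2 minor of x·S₁ + y·S₂ on rows {1,2}, columns {1,2} is −18·x² + 66·xy − 36·y² = (-6)·(x − 3·y)(3·x − 2·y), vanishing at (x:y) = (3:1) and (2:3).
M₁ = 3·S₁ + S₂ = [[0, -14, -14], [0, 0, 0]] = (-14)·[1, 0][0, 1, 1]ᵀ and M₂ = 2·S₁ + 3·S₂ = [[-14, -14, -42], [21, 21, 63]] = (-7)·[2, -3][1, 1, 3]ᵀ, so take a₁ = [1, 0], b₁ = [0, 1, 1], a₂ = [2, -3], b₂ = [1, 1, 3].
Each slice is an integer combination of E₁ = a₁b₁ᵀ and E₂ = a₂b₂ᵀ: S₁ = −6·E₁ + E₂, S₂ = 4·E₁ − 3·E₂, S₃ = −4·E₁ + E₂; reading off coefficients, c₁ = [-6, 4, -4] and c₂ = [1, -3, 1].
Hence T = [1, 0] (x) [0, 1, 1] (x) [-6, 4, -4] + [2, -3] (x) [1, 1, 3] (x) [1, -3, 1], so rank(T) ≤ 2.
These bounds meet, so rank(T) = 2.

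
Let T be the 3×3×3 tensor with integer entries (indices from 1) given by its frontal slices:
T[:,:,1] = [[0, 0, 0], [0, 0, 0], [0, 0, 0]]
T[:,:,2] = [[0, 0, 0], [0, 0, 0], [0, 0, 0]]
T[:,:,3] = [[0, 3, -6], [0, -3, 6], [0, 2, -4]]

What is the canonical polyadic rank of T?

1

Lower bound: T ≠ 0 (e.g. T[1,2,3] = 3), so rank(T) ≥ 1.
Upper bound: if T = a ⊗ b ⊗ c then every fibre of T is a multiple of the corresponding factor, so read the factors off the fibres through the nonzero entry T[1,2,3] = 3.
The mode-1 fibre T[:,2,3] = [3, -3, 2] gives a = [3, -3, 2] (primitive direction); the mode-2 fibre T[1,:,3] = [0, 3, -6] gives b = [0, 1, -2]; then c[k] = T[1,2,k] / (a[1]·b[2]) = [0, 0, 3] / 3 = [0, 0, 1].
Expanding [3, -3, 2] ⊗ [0, 1, -2] ⊗ [0, 0, 1] reproduces all 27 entries of T, so T = [3, -3, 2] ⊗ [0, 1, -2] ⊗ [0, 0, 1] and rank(T) ≤ 1.
These bounds meet, so rank(T) = 1.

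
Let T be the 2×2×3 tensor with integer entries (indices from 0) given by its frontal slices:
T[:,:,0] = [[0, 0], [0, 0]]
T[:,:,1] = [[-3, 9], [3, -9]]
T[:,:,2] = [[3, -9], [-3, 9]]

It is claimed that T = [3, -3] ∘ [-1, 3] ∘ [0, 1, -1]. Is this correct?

Yes

Reconstruct entrywise from the claimed factors. For example, T[1,1,1] = -9 and Σₗ aₗ[1]bₗ[1]cₗ[1] = (-3)·(3)·(1) = -9; checking all 12 entries, every one matches. The claim holds.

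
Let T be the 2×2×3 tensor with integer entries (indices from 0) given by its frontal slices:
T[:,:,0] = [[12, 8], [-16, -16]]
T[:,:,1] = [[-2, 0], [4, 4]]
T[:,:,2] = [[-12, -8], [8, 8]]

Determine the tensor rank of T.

3

Lower bound: the mode-3 unfolding of T (rows indexed by k, columns by (i,j) = (0,0), (0,1), (1,0), (1,1)) is [[12, 8, -16, -16], [-2, 0, 4, 4], [-12, -8, 8, 8]].
There the 3×3 minor on rows k ∈ {0, 1, 2}, columns (i,j) ∈ {(0,0), (0,1), (1,0)} is det [[12, 8, -16], [-2, 0, 4], [-12, -8, 8]] = -128 ≠ 0, so this unfolding has rank ≥ 3; CP rank is at least every unfolding rank, so rank(T) ≥ 3. (This is only a lower bound: in general the CP rank may exceed every unfolding rank, so we still need to exhibit 3 rank-1 terms summing to T.)
Upper bound: T is a sum of 3 rank-1 terms, T = (0, 1) ⊗ (1, 1) ⊗ (-8, 4, 0) + (1, -1) ⊗ (1, 1) ⊗ (8, 0, -8) + (1, 0) ⊗ (1, 0) ⊗ (4, -2, -4) (written with every a and b primitive with positive leading entry and the scale carried by c; CP decompositions are not unique, and this one is verified by expanding entrywise), so rank(T) ≤ 3.
These bounds meet, so rank(T) = 3.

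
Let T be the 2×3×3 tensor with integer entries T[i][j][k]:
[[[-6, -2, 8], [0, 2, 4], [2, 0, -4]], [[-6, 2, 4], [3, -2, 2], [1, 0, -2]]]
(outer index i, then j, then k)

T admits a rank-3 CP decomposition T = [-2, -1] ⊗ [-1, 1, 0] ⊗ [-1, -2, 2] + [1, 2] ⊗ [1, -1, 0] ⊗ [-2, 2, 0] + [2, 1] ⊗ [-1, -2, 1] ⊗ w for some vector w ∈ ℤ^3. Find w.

w = [1, 0, -2]

Subtract the known terms from T to get the rank-1 residual R = [2, 1] ⊗ [-1, -2, 1] ⊗ w, so R[i,j,k] = a[i]·b[j]·w[k]. Pick indices with nonzero a[0]·b[0] = (2)·(-1) = -2. Only the fibre through (0,0,·) is needed: R[0,0,:] = T[0,0,:] − Σₗ aₗ[0]bₗ[0]cₗ = [-6, -2, 8] − (-2)·(-1)·[-1, -2, 2] − (1)·(1)·[-2, 2, 0] = [-2, 0, 4]. Then w[k] = R[0,0,k] / -2 for each k, giving w = [-2, 0, 4] / -2 = [1, 0, -2].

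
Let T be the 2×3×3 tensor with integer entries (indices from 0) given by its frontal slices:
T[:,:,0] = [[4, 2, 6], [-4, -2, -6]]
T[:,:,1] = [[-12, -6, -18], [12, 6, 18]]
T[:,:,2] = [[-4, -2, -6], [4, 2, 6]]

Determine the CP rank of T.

Lower bound: T ≠ 0 (e.g. T[0,0,0] = 4), so rank(T) ≥ 1.
Upper bound: if T = a (x) b (x) c then every fibre of T is a multiple of the corresponding factor, so read the factors off the fibres through the nonzero entry T[0,0,0] = 4.
The mode-1 fibre T[:,0,0] = [4, -4] gives a = [1, -1] (primitive direction); the mode-2 fibre T[0,:,0] = [4, 2, 6] gives b = [2, 1, 3]; then c[k] = T[0,0,k] / (a[0]·b[0]) = [4, -12, -4] / 2 = [2, -6, -2].
Expanding [1, -1] (x) [2, 1, 3] (x) [2, -6, -2] reproduces all 18 entries of T, so T = [1, -1] (x) [2, 1, 3] (x) [2, -6, -2] and rank(T) ≤ 1.
These bounds meet, so rank(T) = 1.
Check entry T[0,2,2] = -6: (1)·(3)·(-2) = -6.

1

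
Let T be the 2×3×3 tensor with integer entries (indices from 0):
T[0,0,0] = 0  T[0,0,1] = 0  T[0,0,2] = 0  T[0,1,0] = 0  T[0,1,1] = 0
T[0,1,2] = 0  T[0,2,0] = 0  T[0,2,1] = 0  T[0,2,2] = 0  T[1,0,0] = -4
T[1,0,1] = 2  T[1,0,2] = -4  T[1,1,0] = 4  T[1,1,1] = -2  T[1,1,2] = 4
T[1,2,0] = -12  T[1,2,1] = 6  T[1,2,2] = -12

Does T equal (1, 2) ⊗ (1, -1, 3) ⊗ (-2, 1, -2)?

No

Reconstruct entry (0,0,0) from the claimed factors: Σₗ aₗ[0]bₗ[0]cₗ[0] = (1)·(1)·(-2) = -2, but T[0,0,0] = 0. The claim is false.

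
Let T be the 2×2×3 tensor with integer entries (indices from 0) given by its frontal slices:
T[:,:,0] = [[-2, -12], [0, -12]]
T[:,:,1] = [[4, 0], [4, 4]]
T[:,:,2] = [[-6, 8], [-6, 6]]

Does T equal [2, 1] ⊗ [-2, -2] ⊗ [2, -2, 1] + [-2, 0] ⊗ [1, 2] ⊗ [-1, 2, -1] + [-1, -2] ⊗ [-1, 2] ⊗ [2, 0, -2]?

No

Reconstruct entry (0,0,0) from the claimed factors: Σₗ aₗ[0]bₗ[0]cₗ[0] = (2)·(-2)·(2) + (-2)·(1)·(-1) + (-1)·(-1)·(2) = -4, but T[0,0,0] = -2. The claim is false.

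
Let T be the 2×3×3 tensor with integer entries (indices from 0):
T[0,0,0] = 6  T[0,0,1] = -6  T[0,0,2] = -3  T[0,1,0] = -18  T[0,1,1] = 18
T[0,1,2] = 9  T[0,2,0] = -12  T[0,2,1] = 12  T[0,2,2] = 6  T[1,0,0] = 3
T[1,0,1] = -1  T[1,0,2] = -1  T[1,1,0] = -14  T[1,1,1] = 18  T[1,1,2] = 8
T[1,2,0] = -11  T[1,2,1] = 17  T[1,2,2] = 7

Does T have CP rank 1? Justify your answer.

No

The mode-1 unfolding of T (rows indexed by i, columns by (j,k) = (0,0), (0,1), (0,2), (1,0), (1,1), (1,2), (2,0), (2,1), (2,2)) is [[6, -6, -3, -18, 18, 9, -12, 12, 6], [3, -1, -1, -14, 18, 8, -11, 17, 7]].
There the 2×2 minor on rows i ∈ {0, 1}, columns (j,k) ∈ {(0,0), (0,1)} is det [[6, -6], [3, -1]] = 12 ≠ 0, so this unfolding has rank ≥ 2; CP rank is at least every unfolding rank, so rank(T) ≥ 2.
In particular rank(T) ≥ 2 > 1, so T is not rank-1.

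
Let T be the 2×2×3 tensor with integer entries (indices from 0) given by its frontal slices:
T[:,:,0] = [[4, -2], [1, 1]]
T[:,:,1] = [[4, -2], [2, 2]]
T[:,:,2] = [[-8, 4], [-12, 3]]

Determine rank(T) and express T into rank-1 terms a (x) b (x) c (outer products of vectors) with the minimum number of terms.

rank(T) = 3

Lower bound: the mode-3 unfolding of T (rows indexed by k, columns by (i,j) = (0,0), (0,1), (1,0), (1,1)) is [[4, -2, 1, 1], [4, -2, 2, 2], [-8, 4, -12, 3]].
There the 3×3 minor on rows k ∈ {0, 1, 2}, columns (i,j) ∈ {(0,0), (1,0), (1,1)} is det [[4, 1, 1], [4, 2, 2], [-8, -12, 3]] = 60 ≠ 0, so this unfolding has rank ≥ 3; CP rank is at least every unfolding rank, so rank(T) ≥ 3. (Flattening ranks never certify an upper bound on CP rank; for that we must actually write T with 3 rank-1 terms.)
Upper bound: T is a sum of 3 rank-1 terms, T = [0, 1] (x) [1, 1] (x) [1, 2, -2] + [0, 1] (x) [2, -1] (x) [-2, -2, -1] + [1, 1] (x) [2, -1] (x) [2, 2, -4] (one valid choice — decompositions are not unique — normalised so each a, b is primitive with positive first nonzero entry; check it by expanding all entries), so rank(T) ≤ 3.
These bounds meet, so rank(T) = 3.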